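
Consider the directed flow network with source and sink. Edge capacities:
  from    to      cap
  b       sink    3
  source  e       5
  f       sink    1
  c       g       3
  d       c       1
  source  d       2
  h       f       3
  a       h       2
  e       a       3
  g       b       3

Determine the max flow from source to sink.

Augment source→e→a→h→f→sink: bottleneck 1. Total 1.
Augment source→d→c→g→b→sink: bottleneck 1. Total 2.
No augmenting path remains in the residual graph.

2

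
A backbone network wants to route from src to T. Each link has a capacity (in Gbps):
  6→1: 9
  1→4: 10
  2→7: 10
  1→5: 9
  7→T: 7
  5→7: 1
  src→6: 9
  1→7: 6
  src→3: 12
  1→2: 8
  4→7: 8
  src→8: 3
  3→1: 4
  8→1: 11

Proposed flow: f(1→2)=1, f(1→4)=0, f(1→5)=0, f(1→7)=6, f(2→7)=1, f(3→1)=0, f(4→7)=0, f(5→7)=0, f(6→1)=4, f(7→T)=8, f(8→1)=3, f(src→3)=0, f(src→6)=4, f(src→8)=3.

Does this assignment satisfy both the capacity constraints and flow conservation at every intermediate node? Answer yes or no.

Capacity violated on 7→T: flow 8 > capacity 7.

No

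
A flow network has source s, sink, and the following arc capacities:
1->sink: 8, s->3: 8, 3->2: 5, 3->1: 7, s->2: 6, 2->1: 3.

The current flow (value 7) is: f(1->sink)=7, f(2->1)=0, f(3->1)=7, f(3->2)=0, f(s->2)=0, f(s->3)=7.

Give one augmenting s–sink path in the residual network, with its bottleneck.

Residual along s->2->1->sink: s->2: 6, 2->1: 3, 1->sink: 1.
Bottleneck = min = 1.

s->2->1->sink, bottleneck 1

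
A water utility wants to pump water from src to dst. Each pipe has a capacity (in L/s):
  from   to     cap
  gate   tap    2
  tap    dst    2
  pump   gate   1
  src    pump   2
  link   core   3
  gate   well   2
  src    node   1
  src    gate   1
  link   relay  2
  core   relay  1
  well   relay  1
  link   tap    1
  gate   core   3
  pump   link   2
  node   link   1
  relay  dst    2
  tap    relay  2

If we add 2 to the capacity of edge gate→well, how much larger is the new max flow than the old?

Original max flow = 4.
Edge gate→well does not cross the min cut (source side {src}), so extra capacity there cannot help.
New max flow = 4. Increase = 0.

0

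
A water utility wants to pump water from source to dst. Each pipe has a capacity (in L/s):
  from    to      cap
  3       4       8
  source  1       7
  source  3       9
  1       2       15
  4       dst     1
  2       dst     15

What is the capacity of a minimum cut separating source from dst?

Max flow = 8 (via 2 augmenting paths).
In the residual at optimum, the set reachable from source is {3, 4, source}.
Cut edges: source→1 (cap 7), 4→dst (cap 1). Sum = 8.

8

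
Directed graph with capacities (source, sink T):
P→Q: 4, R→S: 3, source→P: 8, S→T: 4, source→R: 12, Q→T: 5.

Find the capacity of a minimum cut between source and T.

Max flow = 7 (via 2 augmenting paths).
In the residual at optimum, the set reachable from source is {P, R, source}.
Cut edges: R→S (cap 3), P→Q (cap 4). Sum = 7.

7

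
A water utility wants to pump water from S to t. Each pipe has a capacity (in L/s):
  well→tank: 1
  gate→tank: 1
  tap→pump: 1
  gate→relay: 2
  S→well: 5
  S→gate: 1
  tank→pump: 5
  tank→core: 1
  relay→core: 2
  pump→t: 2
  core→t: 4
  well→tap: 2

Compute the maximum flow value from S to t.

Augment S→well→tap→pump→t: bottleneck 1. Total 1.
Augment S→well→tank→pump→t: bottleneck 1. Total 2.
Augment S→gate→tank→core→t: bottleneck 1. Total 3.
No augmenting path remains in the residual graph.

3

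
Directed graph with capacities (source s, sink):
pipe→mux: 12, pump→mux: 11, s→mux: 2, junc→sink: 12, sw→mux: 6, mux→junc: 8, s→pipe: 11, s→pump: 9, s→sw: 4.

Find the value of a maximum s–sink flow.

8

Augment s→mux→junc→sink: bottleneck 2. Total 2.
Augment s→pipe→mux→junc→sink: bottleneck 6. Total 8.
No augmenting path remains in the residual graph.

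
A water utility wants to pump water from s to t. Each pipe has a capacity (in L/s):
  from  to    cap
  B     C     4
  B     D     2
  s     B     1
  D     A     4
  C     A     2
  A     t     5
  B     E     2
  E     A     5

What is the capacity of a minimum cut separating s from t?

Max flow = 1 (via 1 augmenting path).
In the residual at optimum, the set reachable from s is {s}.
Cut edges: s->B (cap 1). Sum = 1.

1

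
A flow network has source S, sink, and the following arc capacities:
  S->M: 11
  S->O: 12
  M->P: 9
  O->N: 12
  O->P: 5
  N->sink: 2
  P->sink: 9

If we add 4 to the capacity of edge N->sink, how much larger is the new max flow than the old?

Original max flow = 11.
After raising cap(N->sink), augmenting paths through that edge carry 4 more units.
New max flow = 15. Increase = 4.

4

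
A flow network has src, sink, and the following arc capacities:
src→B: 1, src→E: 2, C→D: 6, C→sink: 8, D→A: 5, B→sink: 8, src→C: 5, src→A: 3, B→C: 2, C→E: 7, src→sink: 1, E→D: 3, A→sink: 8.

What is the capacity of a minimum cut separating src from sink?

12

Max flow = 12 (via 5 augmenting paths).
In the residual at optimum, the set reachable from src is {src}.
Cut edges: src→B (cap 1), src→C (cap 5), src→E (cap 2), src→A (cap 3), src→sink (cap 1). Sum = 12.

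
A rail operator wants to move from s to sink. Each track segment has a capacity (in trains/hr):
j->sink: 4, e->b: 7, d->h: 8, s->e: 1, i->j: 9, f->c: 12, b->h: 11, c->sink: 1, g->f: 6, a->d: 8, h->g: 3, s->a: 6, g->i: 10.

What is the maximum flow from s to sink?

3

Augment s->a->d->h->g->f->c->sink: bottleneck 1. Total 1.
Augment s->a->d->h->g->i->j->sink: bottleneck 2. Total 3.
No augmenting path remains in the residual graph.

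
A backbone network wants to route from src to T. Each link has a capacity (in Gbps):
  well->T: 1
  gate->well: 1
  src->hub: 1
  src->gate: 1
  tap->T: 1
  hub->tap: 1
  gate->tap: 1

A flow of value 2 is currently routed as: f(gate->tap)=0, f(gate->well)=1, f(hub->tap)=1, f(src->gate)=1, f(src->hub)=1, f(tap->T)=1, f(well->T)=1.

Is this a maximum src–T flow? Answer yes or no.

Residual reachable from src: {src}; T is not reachable.
Saturated cut: src->hub, src->gate with total capacity 2 = current flow value. Flow is maximum.

Yes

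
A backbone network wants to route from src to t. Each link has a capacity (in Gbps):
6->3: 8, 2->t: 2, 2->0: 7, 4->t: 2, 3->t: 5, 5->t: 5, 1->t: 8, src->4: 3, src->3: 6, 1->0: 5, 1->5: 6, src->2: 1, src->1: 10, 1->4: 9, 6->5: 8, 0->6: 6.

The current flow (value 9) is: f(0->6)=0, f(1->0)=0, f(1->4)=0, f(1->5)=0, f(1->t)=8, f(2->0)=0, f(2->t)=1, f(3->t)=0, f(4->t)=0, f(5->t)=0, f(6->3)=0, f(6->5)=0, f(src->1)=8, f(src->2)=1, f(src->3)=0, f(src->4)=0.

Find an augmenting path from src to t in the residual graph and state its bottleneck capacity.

src->3->t, bottleneck 5

Residual along src->3->t: src->3: 6, 3->t: 5.
Bottleneck = min = 5.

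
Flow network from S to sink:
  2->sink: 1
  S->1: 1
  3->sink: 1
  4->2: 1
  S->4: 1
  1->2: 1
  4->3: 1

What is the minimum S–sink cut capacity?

2

Max flow = 2 (via 2 augmenting paths).
In the residual at optimum, the set reachable from S is {S}.
Cut edges: S->1 (cap 1), S->4 (cap 1). Sum = 2.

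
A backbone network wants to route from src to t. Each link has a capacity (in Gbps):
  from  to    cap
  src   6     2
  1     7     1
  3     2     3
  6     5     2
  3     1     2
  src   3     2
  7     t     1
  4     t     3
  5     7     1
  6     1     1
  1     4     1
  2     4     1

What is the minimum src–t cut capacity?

3

Max flow = 3 (via 3 augmenting paths).
In the residual at optimum, the set reachable from src is {1, 2, 3, 5, 6, 7, src}.
Cut edges: 2->4 (cap 1), 1->4 (cap 1), 7->t (cap 1). Sum = 3.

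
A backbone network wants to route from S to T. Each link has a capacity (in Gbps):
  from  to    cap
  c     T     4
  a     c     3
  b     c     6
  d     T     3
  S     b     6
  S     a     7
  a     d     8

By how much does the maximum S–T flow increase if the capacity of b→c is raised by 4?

0

Original max flow = 7.
Edge b→c does not cross the min cut (source side {S, a, b, c, d}), so extra capacity there cannot help.
New max flow = 7. Increase = 0.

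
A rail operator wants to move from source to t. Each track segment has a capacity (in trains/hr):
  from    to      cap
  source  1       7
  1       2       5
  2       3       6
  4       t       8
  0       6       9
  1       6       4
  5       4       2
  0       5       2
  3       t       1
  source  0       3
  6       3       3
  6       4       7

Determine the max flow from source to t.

Augment source->0->5->4->t: bottleneck 2. Total 2.
Augment source->0->6->4->t: bottleneck 1. Total 3.
Augment source->1->6->4->t: bottleneck 4. Total 7.
Augment source->1->2->3->t: bottleneck 1. Total 8.
No augmenting path remains in the residual graph.

8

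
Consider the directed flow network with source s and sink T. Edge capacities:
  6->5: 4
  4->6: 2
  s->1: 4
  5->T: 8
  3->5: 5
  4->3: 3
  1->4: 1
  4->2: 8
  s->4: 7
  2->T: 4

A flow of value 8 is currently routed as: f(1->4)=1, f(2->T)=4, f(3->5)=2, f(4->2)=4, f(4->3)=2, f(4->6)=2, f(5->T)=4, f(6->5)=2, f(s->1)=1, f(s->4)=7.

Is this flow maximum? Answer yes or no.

Residual reachable from s: {1, s}; T is not reachable.
Saturated cut: s->4, 1->4 with total capacity 8 = current flow value. Flow is maximum.

Yes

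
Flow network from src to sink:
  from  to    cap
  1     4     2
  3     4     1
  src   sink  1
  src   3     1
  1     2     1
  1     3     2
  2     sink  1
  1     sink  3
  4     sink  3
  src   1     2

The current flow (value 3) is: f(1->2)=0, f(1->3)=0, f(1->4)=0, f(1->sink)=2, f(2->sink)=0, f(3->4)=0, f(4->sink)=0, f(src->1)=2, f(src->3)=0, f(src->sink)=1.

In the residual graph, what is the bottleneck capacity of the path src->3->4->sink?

1

Residual capacities along the path: src->3: 1, 3->4: 1, 4->sink: 3.
Minimum is 1.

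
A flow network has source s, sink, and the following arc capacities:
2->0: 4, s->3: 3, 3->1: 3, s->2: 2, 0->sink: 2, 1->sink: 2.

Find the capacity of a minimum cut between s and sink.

4

Max flow = 4 (via 2 augmenting paths).
In the residual at optimum, the set reachable from s is {1, 3, s}.
Cut edges: s->2 (cap 2), 1->sink (cap 2). Sum = 4.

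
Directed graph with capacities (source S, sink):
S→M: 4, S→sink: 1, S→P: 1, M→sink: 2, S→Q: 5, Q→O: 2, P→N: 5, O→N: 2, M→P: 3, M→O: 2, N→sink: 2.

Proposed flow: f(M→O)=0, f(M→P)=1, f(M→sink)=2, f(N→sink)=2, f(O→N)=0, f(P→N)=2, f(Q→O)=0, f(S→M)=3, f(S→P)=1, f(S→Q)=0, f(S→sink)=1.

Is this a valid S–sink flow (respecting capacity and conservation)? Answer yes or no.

Every edge has 0 ≤ f(e) ≤ cap(e).
At each intermediate node, inflow equals outflow.

Yes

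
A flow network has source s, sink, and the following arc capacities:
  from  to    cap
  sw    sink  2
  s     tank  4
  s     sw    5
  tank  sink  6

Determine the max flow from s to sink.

Augment s→tank→sink: bottleneck 4. Total 4.
Augment s→sw→sink: bottleneck 2. Total 6.
No augmenting path remains in the residual graph.

6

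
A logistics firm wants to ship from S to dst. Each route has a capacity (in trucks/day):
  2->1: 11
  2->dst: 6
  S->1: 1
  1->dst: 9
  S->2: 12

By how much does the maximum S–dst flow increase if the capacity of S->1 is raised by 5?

2

Original max flow = 13.
After raising cap(S->1), augmenting paths through that edge carry 2 more units.
New max flow = 15. Increase = 2.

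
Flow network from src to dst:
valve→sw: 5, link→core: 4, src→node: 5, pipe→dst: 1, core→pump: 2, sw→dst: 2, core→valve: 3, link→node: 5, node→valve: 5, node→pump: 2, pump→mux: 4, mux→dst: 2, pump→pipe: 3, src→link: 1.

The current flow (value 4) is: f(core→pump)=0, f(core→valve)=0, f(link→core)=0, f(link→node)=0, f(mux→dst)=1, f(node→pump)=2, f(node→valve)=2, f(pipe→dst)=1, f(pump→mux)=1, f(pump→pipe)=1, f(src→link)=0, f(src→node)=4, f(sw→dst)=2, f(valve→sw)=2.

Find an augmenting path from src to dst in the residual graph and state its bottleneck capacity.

Residual along src→link→core→pump→mux→dst: src→link: 1, link→core: 4, core→pump: 2, pump→mux: 3, mux→dst: 1.
Bottleneck = min = 1.

src→link→core→pump→mux→dst, bottleneck 1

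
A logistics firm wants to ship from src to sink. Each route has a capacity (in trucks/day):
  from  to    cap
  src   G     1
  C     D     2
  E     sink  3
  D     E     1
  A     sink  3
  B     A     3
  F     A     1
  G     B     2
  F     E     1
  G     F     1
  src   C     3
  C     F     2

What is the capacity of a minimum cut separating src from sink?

4

Max flow = 4 (via 4 augmenting paths).
In the residual at optimum, the set reachable from src is {src}.
Cut edges: src->C (cap 3), src->G (cap 1). Sum = 4.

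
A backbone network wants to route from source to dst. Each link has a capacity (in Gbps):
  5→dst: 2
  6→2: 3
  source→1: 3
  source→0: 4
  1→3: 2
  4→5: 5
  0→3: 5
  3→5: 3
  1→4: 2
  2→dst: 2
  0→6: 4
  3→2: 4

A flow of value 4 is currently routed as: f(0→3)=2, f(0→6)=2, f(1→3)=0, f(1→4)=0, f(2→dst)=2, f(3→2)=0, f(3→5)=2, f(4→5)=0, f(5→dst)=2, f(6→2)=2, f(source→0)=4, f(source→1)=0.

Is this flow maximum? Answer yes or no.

Yes

Residual reachable from source: {0, 1, 2, 3, 4, 5, 6, source}; dst is not reachable.
Saturated cut: 2→dst, 5→dst with total capacity 4 = current flow value. Flow is maximum.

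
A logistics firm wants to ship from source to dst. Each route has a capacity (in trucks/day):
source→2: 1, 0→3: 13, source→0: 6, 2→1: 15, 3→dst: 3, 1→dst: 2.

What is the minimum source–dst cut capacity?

4

Max flow = 4 (via 2 augmenting paths).
In the residual at optimum, the set reachable from source is {0, 3, source}.
Cut edges: source→2 (cap 1), 3→dst (cap 3). Sum = 4.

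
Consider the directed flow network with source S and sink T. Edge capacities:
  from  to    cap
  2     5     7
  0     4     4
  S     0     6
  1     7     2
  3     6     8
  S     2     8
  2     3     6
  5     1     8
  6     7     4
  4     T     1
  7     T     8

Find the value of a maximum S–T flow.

7

Augment S->0->4->T: bottleneck 1. Total 1.
Augment S->2->3->6->7->T: bottleneck 4. Total 5.
Augment S->2->5->1->7->T: bottleneck 2. Total 7.
No augmenting path remains in the residual graph.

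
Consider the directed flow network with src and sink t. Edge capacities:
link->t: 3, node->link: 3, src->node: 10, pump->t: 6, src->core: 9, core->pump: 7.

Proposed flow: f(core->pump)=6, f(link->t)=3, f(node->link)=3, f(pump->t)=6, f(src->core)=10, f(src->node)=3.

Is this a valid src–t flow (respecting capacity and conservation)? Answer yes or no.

No

Capacity violated on src->core: flow 10 > capacity 9.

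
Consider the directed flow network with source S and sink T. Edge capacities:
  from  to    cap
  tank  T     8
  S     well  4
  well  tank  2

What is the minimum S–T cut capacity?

2

Max flow = 2 (via 1 augmenting path).
In the residual at optimum, the set reachable from S is {S, well}.
Cut edges: well->tank (cap 2). Sum = 2.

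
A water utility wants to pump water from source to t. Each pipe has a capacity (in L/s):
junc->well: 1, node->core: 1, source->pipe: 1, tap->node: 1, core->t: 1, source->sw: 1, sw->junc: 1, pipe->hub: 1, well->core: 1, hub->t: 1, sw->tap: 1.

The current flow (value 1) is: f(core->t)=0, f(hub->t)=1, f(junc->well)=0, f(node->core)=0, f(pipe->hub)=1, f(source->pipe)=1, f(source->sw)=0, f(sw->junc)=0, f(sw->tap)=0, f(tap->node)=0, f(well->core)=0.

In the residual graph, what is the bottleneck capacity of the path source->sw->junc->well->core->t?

1

Residual capacities along the path: source->sw: 1, sw->junc: 1, junc->well: 1, well->core: 1, core->t: 1.
Minimum is 1.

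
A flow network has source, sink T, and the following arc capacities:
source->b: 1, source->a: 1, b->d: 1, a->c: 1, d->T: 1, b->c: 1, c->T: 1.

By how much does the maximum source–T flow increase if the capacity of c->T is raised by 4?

0

Original max flow = 2.
Edge c->T does not cross the min cut (source side {source}), so extra capacity there cannot help.
New max flow = 2. Increase = 0.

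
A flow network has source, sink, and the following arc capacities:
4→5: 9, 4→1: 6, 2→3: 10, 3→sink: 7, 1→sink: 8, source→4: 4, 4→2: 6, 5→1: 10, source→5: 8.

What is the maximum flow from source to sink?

Augment source→4→1→sink: bottleneck 4. Total 4.
Augment source→5→1→sink: bottleneck 4. Total 8.
Augment source→5→1→4→2→3→sink: bottleneck 4. Total 12.
No augmenting path remains in the residual graph.

12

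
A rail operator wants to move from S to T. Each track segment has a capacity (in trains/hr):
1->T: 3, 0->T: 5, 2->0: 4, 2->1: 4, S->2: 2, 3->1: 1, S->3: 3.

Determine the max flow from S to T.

3

Augment S->2->0->T: bottleneck 2. Total 2.
Augment S->3->1->T: bottleneck 1. Total 3.
No augmenting path remains in the residual graph.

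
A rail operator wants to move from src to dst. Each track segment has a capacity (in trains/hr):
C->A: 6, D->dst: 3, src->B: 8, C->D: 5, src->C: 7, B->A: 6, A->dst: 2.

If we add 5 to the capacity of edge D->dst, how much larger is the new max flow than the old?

2

Original max flow = 5.
After raising cap(D->dst), augmenting paths through that edge carry 2 more units.
New max flow = 7. Increase = 2.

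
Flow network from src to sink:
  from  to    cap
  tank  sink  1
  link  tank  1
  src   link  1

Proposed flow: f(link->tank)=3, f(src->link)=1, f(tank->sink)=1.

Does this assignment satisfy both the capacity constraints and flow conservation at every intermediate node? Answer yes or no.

No

Capacity violated on link->tank: flow 3 > capacity 1.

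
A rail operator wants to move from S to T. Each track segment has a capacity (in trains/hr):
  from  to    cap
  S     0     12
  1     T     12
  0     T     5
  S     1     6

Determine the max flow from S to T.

11

Augment S->1->T: bottleneck 6. Total 6.
Augment S->0->T: bottleneck 5. Total 11.
No augmenting path remains in the residual graph.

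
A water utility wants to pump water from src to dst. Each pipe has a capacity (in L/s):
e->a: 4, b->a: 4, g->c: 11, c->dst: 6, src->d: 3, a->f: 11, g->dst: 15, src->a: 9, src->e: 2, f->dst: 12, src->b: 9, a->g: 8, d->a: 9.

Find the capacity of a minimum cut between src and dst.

18

Max flow = 18 (via 5 augmenting paths).
In the residual at optimum, the set reachable from src is {b, src}.
Cut edges: src->e (cap 2), src->d (cap 3), src->a (cap 9), b->a (cap 4). Sum = 18.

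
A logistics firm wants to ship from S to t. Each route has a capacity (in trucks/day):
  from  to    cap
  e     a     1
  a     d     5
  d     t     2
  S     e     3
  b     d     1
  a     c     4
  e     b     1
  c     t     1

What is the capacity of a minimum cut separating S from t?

2

Max flow = 2 (via 2 augmenting paths).
In the residual at optimum, the set reachable from S is {S, e}.
Cut edges: e→a (cap 1), e→b (cap 1). Sum = 2.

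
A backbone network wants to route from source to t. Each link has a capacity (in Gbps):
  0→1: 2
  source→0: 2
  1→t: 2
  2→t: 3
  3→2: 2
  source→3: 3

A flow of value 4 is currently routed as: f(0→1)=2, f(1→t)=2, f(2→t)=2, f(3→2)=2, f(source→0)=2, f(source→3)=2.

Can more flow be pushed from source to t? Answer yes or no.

Residual reachable from source: {3, source}; t is not reachable.
Saturated cut: 3→2, source→0 with total capacity 4 = current flow value. Flow is maximum.

No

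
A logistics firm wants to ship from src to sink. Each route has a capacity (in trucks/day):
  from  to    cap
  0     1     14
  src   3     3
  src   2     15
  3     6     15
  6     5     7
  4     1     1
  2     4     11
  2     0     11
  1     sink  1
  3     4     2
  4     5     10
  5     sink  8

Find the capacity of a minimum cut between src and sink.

Max flow = 9 (via 3 augmenting paths).
In the residual at optimum, the set reachable from src is {0, 1, 2, 3, 4, 5, 6, src}.
Cut edges: 5->sink (cap 8), 1->sink (cap 1). Sum = 9.

9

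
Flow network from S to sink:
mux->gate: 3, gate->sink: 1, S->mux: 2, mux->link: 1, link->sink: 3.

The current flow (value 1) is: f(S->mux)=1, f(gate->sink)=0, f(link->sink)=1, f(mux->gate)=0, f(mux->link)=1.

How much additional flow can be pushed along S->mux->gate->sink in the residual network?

1

Residual capacities along the path: S->mux: 1, mux->gate: 3, gate->sink: 1.
Minimum is 1.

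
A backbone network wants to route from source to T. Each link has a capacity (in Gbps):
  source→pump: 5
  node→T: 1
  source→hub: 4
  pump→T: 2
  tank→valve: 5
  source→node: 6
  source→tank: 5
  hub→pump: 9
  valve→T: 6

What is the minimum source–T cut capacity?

Max flow = 8 (via 3 augmenting paths).
In the residual at optimum, the set reachable from source is {hub, node, pump, source}.
Cut edges: source→tank (cap 5), pump→T (cap 2), node→T (cap 1). Sum = 8.

8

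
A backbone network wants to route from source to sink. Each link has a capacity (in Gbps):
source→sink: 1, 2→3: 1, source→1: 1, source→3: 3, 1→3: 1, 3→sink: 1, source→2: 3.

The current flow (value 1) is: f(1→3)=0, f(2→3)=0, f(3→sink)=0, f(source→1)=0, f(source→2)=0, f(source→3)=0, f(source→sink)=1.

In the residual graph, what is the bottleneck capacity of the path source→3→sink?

1

Residual capacities along the path: source→3: 3, 3→sink: 1.
Minimum is 1.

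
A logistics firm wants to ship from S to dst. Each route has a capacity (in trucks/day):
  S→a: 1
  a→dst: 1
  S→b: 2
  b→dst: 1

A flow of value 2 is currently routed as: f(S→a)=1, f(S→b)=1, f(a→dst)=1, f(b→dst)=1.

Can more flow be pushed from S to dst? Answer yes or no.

No

Residual reachable from S: {S, b}; dst is not reachable.
Saturated cut: S→a, b→dst with total capacity 2 = current flow value. Flow is maximum.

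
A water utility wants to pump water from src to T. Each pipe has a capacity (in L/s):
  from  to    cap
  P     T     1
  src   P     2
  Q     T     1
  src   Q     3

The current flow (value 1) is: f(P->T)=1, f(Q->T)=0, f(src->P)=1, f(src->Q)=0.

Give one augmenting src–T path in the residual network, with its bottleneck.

src->Q->T, bottleneck 1

Residual along src->Q->T: src->Q: 3, Q->T: 1.
Bottleneck = min = 1.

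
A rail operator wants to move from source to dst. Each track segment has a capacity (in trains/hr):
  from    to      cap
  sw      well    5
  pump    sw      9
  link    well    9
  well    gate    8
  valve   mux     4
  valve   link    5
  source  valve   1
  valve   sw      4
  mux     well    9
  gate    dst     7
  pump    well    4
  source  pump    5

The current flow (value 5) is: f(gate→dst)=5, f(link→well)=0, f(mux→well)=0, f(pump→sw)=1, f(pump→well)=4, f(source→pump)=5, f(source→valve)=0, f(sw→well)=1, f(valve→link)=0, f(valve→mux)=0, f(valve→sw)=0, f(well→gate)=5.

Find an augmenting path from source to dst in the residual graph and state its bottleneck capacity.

source→valve→link→well→gate→dst, bottleneck 1

Residual along source→valve→link→well→gate→dst: source→valve: 1, valve→link: 5, link→well: 9, well→gate: 3, gate→dst: 2.
Bottleneck = min = 1.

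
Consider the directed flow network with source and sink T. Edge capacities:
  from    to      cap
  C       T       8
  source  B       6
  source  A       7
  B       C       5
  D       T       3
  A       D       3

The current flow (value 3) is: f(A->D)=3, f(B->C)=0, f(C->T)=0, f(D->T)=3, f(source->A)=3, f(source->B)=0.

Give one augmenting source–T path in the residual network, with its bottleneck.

source->B->C->T, bottleneck 5

Residual along source->B->C->T: source->B: 6, B->C: 5, C->T: 8.
Bottleneck = min = 5.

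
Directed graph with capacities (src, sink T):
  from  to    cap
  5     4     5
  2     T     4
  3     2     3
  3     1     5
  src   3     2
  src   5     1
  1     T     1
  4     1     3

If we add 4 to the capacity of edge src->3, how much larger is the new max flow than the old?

Original max flow = 3.
After raising cap(src->3), augmenting paths through that edge carry 1 more unit.
New max flow = 4. Increase = 1.

1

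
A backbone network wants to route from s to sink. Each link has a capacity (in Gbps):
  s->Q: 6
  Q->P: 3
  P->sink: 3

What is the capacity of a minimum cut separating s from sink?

3

Max flow = 3 (via 1 augmenting path).
In the residual at optimum, the set reachable from s is {Q, s}.
Cut edges: Q->P (cap 3). Sum = 3.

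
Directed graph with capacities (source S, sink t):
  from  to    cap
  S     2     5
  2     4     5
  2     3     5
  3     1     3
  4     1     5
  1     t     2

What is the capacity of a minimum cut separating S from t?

2

Max flow = 2 (via 1 augmenting path).
In the residual at optimum, the set reachable from S is {1, 2, 3, 4, S}.
Cut edges: 1->t (cap 2). Sum = 2.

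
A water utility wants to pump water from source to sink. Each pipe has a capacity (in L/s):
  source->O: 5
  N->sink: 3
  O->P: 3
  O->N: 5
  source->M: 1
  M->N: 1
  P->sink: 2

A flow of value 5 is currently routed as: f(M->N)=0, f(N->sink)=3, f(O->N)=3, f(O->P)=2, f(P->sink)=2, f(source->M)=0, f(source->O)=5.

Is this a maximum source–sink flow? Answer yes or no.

Yes

Residual reachable from source: {M, N, O, P, source}; sink is not reachable.
Saturated cut: P->sink, N->sink with total capacity 5 = current flow value. Flow is maximum.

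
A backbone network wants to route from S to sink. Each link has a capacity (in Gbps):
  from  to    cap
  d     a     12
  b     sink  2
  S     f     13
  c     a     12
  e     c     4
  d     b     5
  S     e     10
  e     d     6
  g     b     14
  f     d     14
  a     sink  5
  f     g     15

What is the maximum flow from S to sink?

7

Augment S→f→g→b→sink: bottleneck 2. Total 2.
Augment S→f→d→a→sink: bottleneck 5. Total 7.
No augmenting path remains in the residual graph.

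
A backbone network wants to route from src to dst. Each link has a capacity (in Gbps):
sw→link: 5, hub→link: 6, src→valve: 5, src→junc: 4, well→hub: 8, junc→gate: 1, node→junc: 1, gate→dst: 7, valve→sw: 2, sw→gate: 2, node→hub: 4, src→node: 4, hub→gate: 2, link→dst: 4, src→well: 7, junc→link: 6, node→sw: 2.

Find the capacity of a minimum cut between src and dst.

Max flow = 9 (via 5 augmenting paths).
In the residual at optimum, the set reachable from src is {hub, junc, link, node, src, sw, valve, well}.
Cut edges: hub→gate (cap 2), junc→gate (cap 1), sw→gate (cap 2), link→dst (cap 4). Sum = 9.

9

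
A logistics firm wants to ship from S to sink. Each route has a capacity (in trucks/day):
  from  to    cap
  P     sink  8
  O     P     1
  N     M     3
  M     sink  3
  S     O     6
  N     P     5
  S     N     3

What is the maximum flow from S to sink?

Augment S->N->M->sink: bottleneck 3. Total 3.
Augment S->O->P->sink: bottleneck 1. Total 4.
No augmenting path remains in the residual graph.

4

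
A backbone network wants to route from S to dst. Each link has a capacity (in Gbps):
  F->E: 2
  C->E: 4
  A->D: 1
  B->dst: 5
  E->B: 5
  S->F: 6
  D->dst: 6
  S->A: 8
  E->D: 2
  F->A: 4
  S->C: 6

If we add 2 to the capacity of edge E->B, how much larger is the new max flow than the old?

0

Original max flow = 7.
Edge E->B does not cross the min cut (source side {A, C, F, S}), so extra capacity there cannot help.
New max flow = 7. Increase = 0.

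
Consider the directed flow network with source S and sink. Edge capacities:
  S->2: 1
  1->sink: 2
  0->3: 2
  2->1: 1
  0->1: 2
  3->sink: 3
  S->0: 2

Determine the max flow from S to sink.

Augment S->0->3->sink: bottleneck 2. Total 2.
Augment S->2->1->sink: bottleneck 1. Total 3.
No augmenting path remains in the residual graph.

3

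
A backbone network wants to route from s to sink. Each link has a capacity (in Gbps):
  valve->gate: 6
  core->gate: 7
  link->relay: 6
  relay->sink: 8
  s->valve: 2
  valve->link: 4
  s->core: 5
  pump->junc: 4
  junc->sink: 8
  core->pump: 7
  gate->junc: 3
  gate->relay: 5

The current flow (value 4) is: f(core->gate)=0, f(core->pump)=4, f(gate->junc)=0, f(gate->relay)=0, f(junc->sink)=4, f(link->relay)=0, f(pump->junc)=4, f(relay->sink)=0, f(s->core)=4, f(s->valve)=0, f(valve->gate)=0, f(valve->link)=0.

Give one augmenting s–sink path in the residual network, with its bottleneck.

Residual along s->core->gate->junc->sink: s->core: 1, core->gate: 7, gate->junc: 3, junc->sink: 4.
Bottleneck = min = 1.

s->core->gate->junc->sink, bottleneck 1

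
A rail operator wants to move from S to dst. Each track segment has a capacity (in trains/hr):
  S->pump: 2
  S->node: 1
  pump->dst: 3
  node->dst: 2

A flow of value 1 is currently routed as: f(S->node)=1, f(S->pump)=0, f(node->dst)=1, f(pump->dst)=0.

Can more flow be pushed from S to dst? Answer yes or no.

Yes

Residual path S->pump->dst has bottleneck 2 > 0.
Pushing 2 along it raises the flow to 3, so the given flow is not maximum.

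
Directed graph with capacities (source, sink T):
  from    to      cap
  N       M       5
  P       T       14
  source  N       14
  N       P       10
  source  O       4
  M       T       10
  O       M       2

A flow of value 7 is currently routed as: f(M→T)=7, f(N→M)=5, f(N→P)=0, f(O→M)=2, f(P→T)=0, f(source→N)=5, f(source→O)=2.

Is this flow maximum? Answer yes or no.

Residual path source→N→P→T has bottleneck 9 > 0.
Pushing 9 along it raises the flow to 16, so the given flow is not maximum.

No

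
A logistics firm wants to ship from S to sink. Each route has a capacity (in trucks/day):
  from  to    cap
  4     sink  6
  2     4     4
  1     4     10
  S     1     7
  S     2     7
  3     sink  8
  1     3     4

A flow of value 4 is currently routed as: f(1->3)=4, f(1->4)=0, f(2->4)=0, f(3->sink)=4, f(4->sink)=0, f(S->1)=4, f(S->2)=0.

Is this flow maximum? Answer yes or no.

Residual path S->1->4->sink has bottleneck 3 > 0.
Pushing 3 along it raises the flow to 7, so the given flow is not maximum.

No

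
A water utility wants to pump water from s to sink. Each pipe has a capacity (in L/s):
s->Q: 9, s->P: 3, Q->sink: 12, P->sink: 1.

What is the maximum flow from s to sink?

Augment s->Q->sink: bottleneck 9. Total 9.
Augment s->P->sink: bottleneck 1. Total 10.
No augmenting path remains in the residual graph.

10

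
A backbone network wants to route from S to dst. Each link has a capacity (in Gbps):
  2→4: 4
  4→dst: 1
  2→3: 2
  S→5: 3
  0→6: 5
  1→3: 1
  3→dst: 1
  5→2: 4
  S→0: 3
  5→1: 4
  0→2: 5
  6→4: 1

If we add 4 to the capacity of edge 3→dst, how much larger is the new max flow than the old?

Original max flow = 2.
After raising cap(3→dst), augmenting paths through that edge carry 2 more units.
New max flow = 4. Increase = 2.

2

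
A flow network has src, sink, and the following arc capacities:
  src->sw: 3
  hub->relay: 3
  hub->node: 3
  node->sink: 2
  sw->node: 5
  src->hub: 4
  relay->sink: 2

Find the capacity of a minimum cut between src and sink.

4

Max flow = 4 (via 2 augmenting paths).
In the residual at optimum, the set reachable from src is {hub, node, relay, src, sw}.
Cut edges: node->sink (cap 2), relay->sink (cap 2). Sum = 4.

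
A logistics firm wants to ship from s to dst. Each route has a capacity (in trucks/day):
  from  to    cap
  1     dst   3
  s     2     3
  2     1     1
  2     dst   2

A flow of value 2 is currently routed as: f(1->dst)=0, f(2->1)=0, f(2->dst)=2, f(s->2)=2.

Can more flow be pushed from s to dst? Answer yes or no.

Yes

Residual path s->2->1->dst has bottleneck 1 > 0.
Pushing 1 along it raises the flow to 3, so the given flow is not maximum.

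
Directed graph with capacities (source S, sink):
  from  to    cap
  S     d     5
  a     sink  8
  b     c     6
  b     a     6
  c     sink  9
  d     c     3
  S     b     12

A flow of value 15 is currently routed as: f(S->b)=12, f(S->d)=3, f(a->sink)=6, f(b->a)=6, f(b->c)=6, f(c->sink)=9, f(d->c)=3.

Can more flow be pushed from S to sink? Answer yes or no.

Residual reachable from S: {S, d}; sink is not reachable.
Saturated cut: S->b, d->c with total capacity 15 = current flow value. Flow is maximum.

No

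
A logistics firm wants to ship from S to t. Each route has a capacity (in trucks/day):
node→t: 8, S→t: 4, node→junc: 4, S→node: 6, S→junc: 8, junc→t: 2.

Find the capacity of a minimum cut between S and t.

12

Max flow = 12 (via 3 augmenting paths).
In the residual at optimum, the set reachable from S is {S, junc}.
Cut edges: S→node (cap 6), S→t (cap 4), junc→t (cap 2). Sum = 12.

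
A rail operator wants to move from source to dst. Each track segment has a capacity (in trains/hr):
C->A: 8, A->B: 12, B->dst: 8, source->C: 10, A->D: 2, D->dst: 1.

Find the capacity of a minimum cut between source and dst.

Max flow = 8 (via 2 augmenting paths).
In the residual at optimum, the set reachable from source is {C, source}.
Cut edges: C->A (cap 8). Sum = 8.

8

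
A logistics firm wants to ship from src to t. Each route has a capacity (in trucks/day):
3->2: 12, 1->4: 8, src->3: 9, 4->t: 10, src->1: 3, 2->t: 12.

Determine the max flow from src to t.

12

Augment src->1->4->t: bottleneck 3. Total 3.
Augment src->3->2->t: bottleneck 9. Total 12.
No augmenting path remains in the residual graph.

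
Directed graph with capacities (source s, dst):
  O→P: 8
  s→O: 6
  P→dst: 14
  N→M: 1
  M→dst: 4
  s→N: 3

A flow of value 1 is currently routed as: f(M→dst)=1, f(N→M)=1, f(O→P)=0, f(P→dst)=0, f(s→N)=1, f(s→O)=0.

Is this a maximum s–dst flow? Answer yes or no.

No

Residual path s→O→P→dst has bottleneck 6 > 0.
Pushing 6 along it raises the flow to 7, so the given flow is not maximum.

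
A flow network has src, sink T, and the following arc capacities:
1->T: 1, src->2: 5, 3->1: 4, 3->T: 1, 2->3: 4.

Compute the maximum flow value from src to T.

Augment src->2->3->T: bottleneck 1. Total 1.
Augment src->2->3->1->T: bottleneck 1. Total 2.
No augmenting path remains in the residual graph.

2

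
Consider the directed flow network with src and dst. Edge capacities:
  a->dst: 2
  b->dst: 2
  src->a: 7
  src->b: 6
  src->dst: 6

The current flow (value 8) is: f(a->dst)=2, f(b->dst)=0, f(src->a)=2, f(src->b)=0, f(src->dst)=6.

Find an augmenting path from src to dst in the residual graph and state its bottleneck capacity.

Residual along src->b->dst: src->b: 6, b->dst: 2.
Bottleneck = min = 2.

src->b->dst, bottleneck 2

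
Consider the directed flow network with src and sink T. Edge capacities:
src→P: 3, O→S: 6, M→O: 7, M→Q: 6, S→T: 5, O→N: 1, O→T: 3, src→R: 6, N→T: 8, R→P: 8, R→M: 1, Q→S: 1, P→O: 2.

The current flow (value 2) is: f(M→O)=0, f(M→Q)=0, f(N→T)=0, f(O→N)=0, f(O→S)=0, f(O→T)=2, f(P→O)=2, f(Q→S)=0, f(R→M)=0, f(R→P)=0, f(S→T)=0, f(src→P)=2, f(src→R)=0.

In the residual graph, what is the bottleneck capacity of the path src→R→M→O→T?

1

Residual capacities along the path: src→R: 6, R→M: 1, M→O: 7, O→T: 1.
Minimum is 1.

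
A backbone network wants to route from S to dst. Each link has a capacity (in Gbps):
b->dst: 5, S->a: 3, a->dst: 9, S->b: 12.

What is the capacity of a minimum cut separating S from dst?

Max flow = 8 (via 2 augmenting paths).
In the residual at optimum, the set reachable from S is {S, b}.
Cut edges: S->a (cap 3), b->dst (cap 5). Sum = 8.

8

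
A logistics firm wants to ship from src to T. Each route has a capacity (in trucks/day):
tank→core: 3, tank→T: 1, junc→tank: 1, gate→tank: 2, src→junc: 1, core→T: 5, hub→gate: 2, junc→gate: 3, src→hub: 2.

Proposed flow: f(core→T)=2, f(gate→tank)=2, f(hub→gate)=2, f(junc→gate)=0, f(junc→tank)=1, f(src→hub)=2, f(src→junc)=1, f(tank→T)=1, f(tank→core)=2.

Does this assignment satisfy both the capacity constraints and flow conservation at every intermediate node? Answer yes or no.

Yes

Every edge has 0 ≤ f(e) ≤ cap(e).
At each intermediate node, inflow equals outflow.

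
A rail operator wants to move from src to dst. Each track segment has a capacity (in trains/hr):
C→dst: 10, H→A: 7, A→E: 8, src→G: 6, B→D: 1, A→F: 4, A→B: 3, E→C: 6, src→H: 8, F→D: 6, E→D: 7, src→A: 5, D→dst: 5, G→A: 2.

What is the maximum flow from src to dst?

Augment src→A→E→D→dst: bottleneck 5. Total 5.
Augment src→G→A→E→C→dst: bottleneck 2. Total 7.
Augment src→H→A→E→C→dst: bottleneck 1. Total 8.
Augment src→H→A→B→D→E→C→dst: bottleneck 1. Total 9.
Augment src→H→A→F→D→E→C→dst: bottleneck 2. Total 11.
No augmenting path remains in the residual graph.

11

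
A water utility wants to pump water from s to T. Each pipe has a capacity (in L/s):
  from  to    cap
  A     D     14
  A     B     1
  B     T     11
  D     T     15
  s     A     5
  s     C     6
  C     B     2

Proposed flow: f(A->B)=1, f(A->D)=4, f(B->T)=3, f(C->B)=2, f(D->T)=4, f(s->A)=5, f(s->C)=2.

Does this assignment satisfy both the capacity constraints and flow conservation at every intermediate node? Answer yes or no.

Yes

Every edge has 0 ≤ f(e) ≤ cap(e).
At each intermediate node, inflow equals outflow.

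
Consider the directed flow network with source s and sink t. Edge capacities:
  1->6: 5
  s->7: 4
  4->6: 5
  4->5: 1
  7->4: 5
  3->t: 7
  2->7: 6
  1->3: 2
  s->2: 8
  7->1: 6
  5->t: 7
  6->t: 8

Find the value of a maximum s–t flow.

Augment s->7->1->3->t: bottleneck 2. Total 2.
Augment s->7->1->6->t: bottleneck 2. Total 4.
Augment s->2->7->1->6->t: bottleneck 2. Total 6.
Augment s->2->7->4->6->t: bottleneck 4. Total 10.
No augmenting path remains in the residual graph.

10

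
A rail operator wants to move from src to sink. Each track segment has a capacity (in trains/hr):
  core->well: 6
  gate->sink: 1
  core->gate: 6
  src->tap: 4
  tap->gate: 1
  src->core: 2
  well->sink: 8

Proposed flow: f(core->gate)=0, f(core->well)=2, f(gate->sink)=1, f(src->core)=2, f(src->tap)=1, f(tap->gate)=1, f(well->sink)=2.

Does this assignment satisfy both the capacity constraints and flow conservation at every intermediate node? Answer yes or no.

Yes

Every edge has 0 ≤ f(e) ≤ cap(e).
At each intermediate node, inflow equals outflow.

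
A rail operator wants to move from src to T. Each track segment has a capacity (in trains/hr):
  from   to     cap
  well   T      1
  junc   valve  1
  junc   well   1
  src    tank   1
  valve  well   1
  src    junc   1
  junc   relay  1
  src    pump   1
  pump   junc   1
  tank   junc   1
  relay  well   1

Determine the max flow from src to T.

1

Augment src->junc->well->T: bottleneck 1. Total 1.
No augmenting path remains in the residual graph.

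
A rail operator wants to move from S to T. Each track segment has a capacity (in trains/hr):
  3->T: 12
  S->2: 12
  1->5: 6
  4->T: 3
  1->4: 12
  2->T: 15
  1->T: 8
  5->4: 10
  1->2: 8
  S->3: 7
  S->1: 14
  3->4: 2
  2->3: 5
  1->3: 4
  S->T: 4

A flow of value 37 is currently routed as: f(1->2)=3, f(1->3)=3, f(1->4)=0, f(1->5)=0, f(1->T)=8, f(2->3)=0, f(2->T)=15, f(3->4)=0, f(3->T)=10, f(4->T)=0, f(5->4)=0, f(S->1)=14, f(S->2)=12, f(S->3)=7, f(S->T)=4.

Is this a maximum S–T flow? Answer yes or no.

Yes

Residual reachable from S: {S}; T is not reachable.
Saturated cut: S->1, S->2, S->3, S->T with total capacity 37 = current flow value. Flow is maximum.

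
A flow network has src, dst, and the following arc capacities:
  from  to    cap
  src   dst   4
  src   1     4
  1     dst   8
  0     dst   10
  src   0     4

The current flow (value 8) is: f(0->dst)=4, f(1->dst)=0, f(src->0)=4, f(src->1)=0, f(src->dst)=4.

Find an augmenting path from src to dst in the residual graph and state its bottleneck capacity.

Residual along src->1->dst: src->1: 4, 1->dst: 8.
Bottleneck = min = 4.

src->1->dst, bottleneck 4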